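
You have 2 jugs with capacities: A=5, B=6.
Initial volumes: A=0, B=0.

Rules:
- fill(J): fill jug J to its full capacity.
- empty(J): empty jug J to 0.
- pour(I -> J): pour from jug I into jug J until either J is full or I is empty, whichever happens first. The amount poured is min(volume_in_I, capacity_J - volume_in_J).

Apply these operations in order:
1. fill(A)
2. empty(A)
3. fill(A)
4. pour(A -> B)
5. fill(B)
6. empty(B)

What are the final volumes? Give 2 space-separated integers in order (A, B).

Step 1: fill(A) -> (A=5 B=0)
Step 2: empty(A) -> (A=0 B=0)
Step 3: fill(A) -> (A=5 B=0)
Step 4: pour(A -> B) -> (A=0 B=5)
Step 5: fill(B) -> (A=0 B=6)
Step 6: empty(B) -> (A=0 B=0)

Answer: 0 0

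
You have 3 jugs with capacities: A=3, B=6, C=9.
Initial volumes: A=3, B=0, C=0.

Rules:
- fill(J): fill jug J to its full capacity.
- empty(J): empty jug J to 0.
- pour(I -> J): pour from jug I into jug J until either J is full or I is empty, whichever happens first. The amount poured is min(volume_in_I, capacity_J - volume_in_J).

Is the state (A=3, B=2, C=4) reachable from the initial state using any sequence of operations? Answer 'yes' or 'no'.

BFS explored all 24 reachable states.
Reachable set includes: (0,0,0), (0,0,3), (0,0,6), (0,0,9), (0,3,0), (0,3,3), (0,3,6), (0,3,9), (0,6,0), (0,6,3), (0,6,6), (0,6,9) ...
Target (A=3, B=2, C=4) not in reachable set → no.

Answer: no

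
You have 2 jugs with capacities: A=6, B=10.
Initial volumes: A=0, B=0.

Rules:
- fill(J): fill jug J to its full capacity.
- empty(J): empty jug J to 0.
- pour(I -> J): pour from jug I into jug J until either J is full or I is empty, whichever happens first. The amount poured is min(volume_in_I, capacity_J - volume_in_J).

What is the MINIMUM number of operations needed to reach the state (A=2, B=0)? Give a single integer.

BFS from (A=0, B=0). One shortest path:
  1. fill(A) -> (A=6 B=0)
  2. pour(A -> B) -> (A=0 B=6)
  3. fill(A) -> (A=6 B=6)
  4. pour(A -> B) -> (A=2 B=10)
  5. empty(B) -> (A=2 B=0)
Reached target in 5 moves.

Answer: 5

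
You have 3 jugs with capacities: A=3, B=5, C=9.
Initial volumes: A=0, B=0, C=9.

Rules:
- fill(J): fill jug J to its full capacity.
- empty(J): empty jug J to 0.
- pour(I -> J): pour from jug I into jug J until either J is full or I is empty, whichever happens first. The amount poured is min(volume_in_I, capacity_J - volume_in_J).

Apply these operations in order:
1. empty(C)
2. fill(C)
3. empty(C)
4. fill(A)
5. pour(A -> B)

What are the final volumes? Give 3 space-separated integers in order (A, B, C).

Step 1: empty(C) -> (A=0 B=0 C=0)
Step 2: fill(C) -> (A=0 B=0 C=9)
Step 3: empty(C) -> (A=0 B=0 C=0)
Step 4: fill(A) -> (A=3 B=0 C=0)
Step 5: pour(A -> B) -> (A=0 B=3 C=0)

Answer: 0 3 0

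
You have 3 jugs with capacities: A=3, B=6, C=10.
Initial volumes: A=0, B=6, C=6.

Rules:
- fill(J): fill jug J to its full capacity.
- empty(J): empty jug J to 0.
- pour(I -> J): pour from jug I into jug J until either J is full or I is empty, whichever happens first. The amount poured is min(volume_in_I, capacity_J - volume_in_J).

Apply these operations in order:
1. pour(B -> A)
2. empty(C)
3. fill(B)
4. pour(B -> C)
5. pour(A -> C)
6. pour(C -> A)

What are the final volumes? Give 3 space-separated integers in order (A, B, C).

Step 1: pour(B -> A) -> (A=3 B=3 C=6)
Step 2: empty(C) -> (A=3 B=3 C=0)
Step 3: fill(B) -> (A=3 B=6 C=0)
Step 4: pour(B -> C) -> (A=3 B=0 C=6)
Step 5: pour(A -> C) -> (A=0 B=0 C=9)
Step 6: pour(C -> A) -> (A=3 B=0 C=6)

Answer: 3 0 6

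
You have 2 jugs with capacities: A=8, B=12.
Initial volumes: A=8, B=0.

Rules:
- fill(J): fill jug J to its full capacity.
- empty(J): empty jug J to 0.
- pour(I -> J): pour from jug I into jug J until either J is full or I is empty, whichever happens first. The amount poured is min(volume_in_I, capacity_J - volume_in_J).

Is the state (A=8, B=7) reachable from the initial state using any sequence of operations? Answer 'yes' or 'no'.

BFS explored all 10 reachable states.
Reachable set includes: (0,0), (0,4), (0,8), (0,12), (4,0), (4,12), (8,0), (8,4), (8,8), (8,12)
Target (A=8, B=7) not in reachable set → no.

Answer: no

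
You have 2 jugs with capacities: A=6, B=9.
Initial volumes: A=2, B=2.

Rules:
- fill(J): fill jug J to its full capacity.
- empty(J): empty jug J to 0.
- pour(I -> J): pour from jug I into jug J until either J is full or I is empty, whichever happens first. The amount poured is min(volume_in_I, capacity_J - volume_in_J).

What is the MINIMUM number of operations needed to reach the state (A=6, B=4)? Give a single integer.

BFS from (A=2, B=2). One shortest path:
  1. pour(A -> B) -> (A=0 B=4)
  2. fill(A) -> (A=6 B=4)
Reached target in 2 moves.

Answer: 2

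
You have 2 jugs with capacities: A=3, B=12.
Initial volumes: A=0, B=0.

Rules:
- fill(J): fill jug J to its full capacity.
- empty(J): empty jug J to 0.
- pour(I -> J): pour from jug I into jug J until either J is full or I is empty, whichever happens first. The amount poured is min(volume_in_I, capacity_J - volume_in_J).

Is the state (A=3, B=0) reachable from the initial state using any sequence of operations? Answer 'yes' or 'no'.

Answer: yes

Derivation:
BFS from (A=0, B=0):
  1. fill(A) -> (A=3 B=0)
Target reached → yes.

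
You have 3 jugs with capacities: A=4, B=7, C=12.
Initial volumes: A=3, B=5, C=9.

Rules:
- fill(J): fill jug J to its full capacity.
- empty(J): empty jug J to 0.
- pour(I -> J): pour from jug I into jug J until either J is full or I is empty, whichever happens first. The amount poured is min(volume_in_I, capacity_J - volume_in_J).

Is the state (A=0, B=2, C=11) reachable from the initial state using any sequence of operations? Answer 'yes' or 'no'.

BFS from (A=3, B=5, C=9):
  1. pour(B -> C) -> (A=3 B=2 C=12)
  2. pour(C -> A) -> (A=4 B=2 C=11)
  3. empty(A) -> (A=0 B=2 C=11)
Target reached → yes.

Answer: yes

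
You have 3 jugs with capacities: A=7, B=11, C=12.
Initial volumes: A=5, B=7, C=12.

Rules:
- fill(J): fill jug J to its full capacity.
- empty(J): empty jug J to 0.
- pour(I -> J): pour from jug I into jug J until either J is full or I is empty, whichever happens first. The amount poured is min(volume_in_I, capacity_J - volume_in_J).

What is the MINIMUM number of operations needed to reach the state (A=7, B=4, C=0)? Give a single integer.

BFS from (A=5, B=7, C=12). One shortest path:
  1. empty(A) -> (A=0 B=7 C=12)
  2. fill(B) -> (A=0 B=11 C=12)
  3. empty(C) -> (A=0 B=11 C=0)
  4. pour(B -> A) -> (A=7 B=4 C=0)
Reached target in 4 moves.

Answer: 4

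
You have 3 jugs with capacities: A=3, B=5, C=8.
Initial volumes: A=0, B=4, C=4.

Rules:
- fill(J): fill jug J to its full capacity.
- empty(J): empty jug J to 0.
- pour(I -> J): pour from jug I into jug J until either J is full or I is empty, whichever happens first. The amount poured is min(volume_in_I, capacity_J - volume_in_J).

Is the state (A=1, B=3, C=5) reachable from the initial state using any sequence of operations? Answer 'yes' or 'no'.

Answer: no

Derivation:
BFS explored all 160 reachable states.
Reachable set includes: (0,0,0), (0,0,1), (0,0,2), (0,0,3), (0,0,4), (0,0,5), (0,0,6), (0,0,7), (0,0,8), (0,1,0), (0,1,1), (0,1,2) ...
Target (A=1, B=3, C=5) not in reachable set → no.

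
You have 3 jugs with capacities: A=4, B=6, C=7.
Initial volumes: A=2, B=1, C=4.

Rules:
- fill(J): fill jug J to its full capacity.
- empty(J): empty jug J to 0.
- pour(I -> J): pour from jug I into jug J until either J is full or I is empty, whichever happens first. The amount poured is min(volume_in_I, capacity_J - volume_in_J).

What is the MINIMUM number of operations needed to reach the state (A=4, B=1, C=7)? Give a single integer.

Answer: 2

Derivation:
BFS from (A=2, B=1, C=4). One shortest path:
  1. fill(A) -> (A=4 B=1 C=4)
  2. fill(C) -> (A=4 B=1 C=7)
Reached target in 2 moves.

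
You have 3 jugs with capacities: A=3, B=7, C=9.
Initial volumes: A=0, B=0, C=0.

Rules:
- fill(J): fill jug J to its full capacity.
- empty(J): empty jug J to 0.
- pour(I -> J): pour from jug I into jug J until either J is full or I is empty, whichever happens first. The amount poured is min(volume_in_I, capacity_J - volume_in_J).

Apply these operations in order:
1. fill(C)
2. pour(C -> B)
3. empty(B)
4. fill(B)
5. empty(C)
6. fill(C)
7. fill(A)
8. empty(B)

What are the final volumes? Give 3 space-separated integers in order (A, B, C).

Answer: 3 0 9

Derivation:
Step 1: fill(C) -> (A=0 B=0 C=9)
Step 2: pour(C -> B) -> (A=0 B=7 C=2)
Step 3: empty(B) -> (A=0 B=0 C=2)
Step 4: fill(B) -> (A=0 B=7 C=2)
Step 5: empty(C) -> (A=0 B=7 C=0)
Step 6: fill(C) -> (A=0 B=7 C=9)
Step 7: fill(A) -> (A=3 B=7 C=9)
Step 8: empty(B) -> (A=3 B=0 C=9)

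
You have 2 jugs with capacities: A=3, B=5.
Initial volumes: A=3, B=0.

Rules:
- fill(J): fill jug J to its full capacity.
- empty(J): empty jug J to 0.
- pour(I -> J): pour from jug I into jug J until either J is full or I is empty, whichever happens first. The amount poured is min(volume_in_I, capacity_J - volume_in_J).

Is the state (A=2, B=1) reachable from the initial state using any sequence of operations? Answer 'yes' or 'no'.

BFS explored all 16 reachable states.
Reachable set includes: (0,0), (0,1), (0,2), (0,3), (0,4), (0,5), (1,0), (1,5), (2,0), (2,5), (3,0), (3,1) ...
Target (A=2, B=1) not in reachable set → no.

Answer: no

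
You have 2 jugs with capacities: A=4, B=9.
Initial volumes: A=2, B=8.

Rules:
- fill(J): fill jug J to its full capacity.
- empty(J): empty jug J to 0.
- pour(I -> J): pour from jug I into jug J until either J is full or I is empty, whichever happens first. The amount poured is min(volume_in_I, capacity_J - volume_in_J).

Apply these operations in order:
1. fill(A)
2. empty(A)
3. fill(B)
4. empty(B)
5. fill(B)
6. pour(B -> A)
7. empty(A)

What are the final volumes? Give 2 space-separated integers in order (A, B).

Step 1: fill(A) -> (A=4 B=8)
Step 2: empty(A) -> (A=0 B=8)
Step 3: fill(B) -> (A=0 B=9)
Step 4: empty(B) -> (A=0 B=0)
Step 5: fill(B) -> (A=0 B=9)
Step 6: pour(B -> A) -> (A=4 B=5)
Step 7: empty(A) -> (A=0 B=5)

Answer: 0 5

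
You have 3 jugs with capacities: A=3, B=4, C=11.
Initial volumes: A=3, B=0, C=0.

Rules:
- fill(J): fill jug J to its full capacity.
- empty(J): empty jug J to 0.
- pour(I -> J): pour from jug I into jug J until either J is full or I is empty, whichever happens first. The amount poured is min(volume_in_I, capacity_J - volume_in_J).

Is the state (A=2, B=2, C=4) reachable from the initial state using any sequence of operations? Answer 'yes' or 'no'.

BFS explored all 180 reachable states.
Reachable set includes: (0,0,0), (0,0,1), (0,0,2), (0,0,3), (0,0,4), (0,0,5), (0,0,6), (0,0,7), (0,0,8), (0,0,9), (0,0,10), (0,0,11) ...
Target (A=2, B=2, C=4) not in reachable set → no.

Answer: no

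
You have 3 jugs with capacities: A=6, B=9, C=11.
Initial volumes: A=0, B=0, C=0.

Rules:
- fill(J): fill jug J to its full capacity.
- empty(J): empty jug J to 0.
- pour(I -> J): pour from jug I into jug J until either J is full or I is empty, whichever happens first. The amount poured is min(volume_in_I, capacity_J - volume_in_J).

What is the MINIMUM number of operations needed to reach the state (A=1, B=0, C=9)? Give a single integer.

Answer: 7

Derivation:
BFS from (A=0, B=0, C=0). One shortest path:
  1. fill(A) -> (A=6 B=0 C=0)
  2. fill(B) -> (A=6 B=9 C=0)
  3. pour(A -> C) -> (A=0 B=9 C=6)
  4. fill(A) -> (A=6 B=9 C=6)
  5. pour(A -> C) -> (A=1 B=9 C=11)
  6. empty(C) -> (A=1 B=9 C=0)
  7. pour(B -> C) -> (A=1 B=0 C=9)
Reached target in 7 moves.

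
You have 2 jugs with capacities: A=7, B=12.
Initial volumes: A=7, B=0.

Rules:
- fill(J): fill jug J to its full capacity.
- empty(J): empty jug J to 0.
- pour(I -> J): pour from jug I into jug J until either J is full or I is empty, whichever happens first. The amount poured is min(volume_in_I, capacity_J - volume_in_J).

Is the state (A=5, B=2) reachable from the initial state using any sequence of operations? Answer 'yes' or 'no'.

BFS explored all 38 reachable states.
Reachable set includes: (0,0), (0,1), (0,2), (0,3), (0,4), (0,5), (0,6), (0,7), (0,8), (0,9), (0,10), (0,11) ...
Target (A=5, B=2) not in reachable set → no.

Answer: no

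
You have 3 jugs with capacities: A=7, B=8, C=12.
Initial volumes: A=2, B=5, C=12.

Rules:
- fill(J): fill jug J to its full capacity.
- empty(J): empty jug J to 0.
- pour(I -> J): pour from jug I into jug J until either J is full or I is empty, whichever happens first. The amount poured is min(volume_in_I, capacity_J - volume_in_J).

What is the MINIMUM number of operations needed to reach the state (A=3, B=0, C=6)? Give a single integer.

BFS from (A=2, B=5, C=12). One shortest path:
  1. fill(B) -> (A=2 B=8 C=12)
  2. empty(C) -> (A=2 B=8 C=0)
  3. pour(B -> C) -> (A=2 B=0 C=8)
  4. pour(A -> B) -> (A=0 B=2 C=8)
  5. fill(A) -> (A=7 B=2 C=8)
  6. pour(A -> C) -> (A=3 B=2 C=12)
  7. pour(C -> B) -> (A=3 B=8 C=6)
  8. empty(B) -> (A=3 B=0 C=6)
Reached target in 8 moves.

Answer: 8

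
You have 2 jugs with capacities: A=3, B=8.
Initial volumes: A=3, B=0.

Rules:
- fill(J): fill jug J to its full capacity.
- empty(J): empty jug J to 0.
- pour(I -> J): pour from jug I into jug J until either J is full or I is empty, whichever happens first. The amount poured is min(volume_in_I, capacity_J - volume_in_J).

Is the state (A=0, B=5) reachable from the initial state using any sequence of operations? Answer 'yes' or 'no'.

BFS from (A=3, B=0):
  1. empty(A) -> (A=0 B=0)
  2. fill(B) -> (A=0 B=8)
  3. pour(B -> A) -> (A=3 B=5)
  4. empty(A) -> (A=0 B=5)
Target reached → yes.

Answer: yes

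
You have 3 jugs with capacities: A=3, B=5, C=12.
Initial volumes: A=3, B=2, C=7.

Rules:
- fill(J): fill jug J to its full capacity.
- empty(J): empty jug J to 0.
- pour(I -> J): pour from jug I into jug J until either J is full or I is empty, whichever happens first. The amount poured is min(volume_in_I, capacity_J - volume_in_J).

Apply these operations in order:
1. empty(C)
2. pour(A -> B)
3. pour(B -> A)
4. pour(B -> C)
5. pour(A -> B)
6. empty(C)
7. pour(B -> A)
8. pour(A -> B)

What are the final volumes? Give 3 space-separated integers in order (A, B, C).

Step 1: empty(C) -> (A=3 B=2 C=0)
Step 2: pour(A -> B) -> (A=0 B=5 C=0)
Step 3: pour(B -> A) -> (A=3 B=2 C=0)
Step 4: pour(B -> C) -> (A=3 B=0 C=2)
Step 5: pour(A -> B) -> (A=0 B=3 C=2)
Step 6: empty(C) -> (A=0 B=3 C=0)
Step 7: pour(B -> A) -> (A=3 B=0 C=0)
Step 8: pour(A -> B) -> (A=0 B=3 C=0)

Answer: 0 3 0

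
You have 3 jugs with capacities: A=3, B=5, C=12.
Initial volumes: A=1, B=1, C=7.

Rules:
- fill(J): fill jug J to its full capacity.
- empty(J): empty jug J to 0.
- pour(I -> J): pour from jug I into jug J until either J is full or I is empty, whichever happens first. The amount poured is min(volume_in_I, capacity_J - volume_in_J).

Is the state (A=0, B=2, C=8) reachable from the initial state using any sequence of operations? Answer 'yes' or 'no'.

BFS from (A=1, B=1, C=7):
  1. fill(B) -> (A=1 B=5 C=7)
  2. pour(A -> C) -> (A=0 B=5 C=8)
  3. pour(B -> A) -> (A=3 B=2 C=8)
  4. empty(A) -> (A=0 B=2 C=8)
Target reached → yes.

Answer: yes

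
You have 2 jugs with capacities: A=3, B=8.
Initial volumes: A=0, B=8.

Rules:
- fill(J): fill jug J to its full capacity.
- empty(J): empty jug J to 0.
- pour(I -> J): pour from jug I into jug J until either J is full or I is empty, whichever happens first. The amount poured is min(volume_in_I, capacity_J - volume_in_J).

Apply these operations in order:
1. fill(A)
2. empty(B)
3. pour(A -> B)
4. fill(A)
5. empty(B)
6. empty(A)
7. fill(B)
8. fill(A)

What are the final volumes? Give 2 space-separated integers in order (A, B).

Step 1: fill(A) -> (A=3 B=8)
Step 2: empty(B) -> (A=3 B=0)
Step 3: pour(A -> B) -> (A=0 B=3)
Step 4: fill(A) -> (A=3 B=3)
Step 5: empty(B) -> (A=3 B=0)
Step 6: empty(A) -> (A=0 B=0)
Step 7: fill(B) -> (A=0 B=8)
Step 8: fill(A) -> (A=3 B=8)

Answer: 3 8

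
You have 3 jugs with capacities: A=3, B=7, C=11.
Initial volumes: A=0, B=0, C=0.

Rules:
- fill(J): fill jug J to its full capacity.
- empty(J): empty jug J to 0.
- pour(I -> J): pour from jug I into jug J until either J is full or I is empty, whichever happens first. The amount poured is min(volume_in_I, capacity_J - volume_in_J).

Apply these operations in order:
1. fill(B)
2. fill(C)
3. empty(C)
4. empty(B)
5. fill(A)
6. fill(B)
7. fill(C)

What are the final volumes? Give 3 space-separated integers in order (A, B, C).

Step 1: fill(B) -> (A=0 B=7 C=0)
Step 2: fill(C) -> (A=0 B=7 C=11)
Step 3: empty(C) -> (A=0 B=7 C=0)
Step 4: empty(B) -> (A=0 B=0 C=0)
Step 5: fill(A) -> (A=3 B=0 C=0)
Step 6: fill(B) -> (A=3 B=7 C=0)
Step 7: fill(C) -> (A=3 B=7 C=11)

Answer: 3 7 11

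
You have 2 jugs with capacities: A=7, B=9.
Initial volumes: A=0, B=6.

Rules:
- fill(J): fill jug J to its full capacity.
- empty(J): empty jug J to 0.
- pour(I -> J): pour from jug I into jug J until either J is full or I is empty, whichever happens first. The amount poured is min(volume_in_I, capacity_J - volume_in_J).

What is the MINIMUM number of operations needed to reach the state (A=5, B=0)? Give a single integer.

BFS from (A=0, B=6). One shortest path:
  1. fill(A) -> (A=7 B=6)
  2. empty(B) -> (A=7 B=0)
  3. pour(A -> B) -> (A=0 B=7)
  4. fill(A) -> (A=7 B=7)
  5. pour(A -> B) -> (A=5 B=9)
  6. empty(B) -> (A=5 B=0)
Reached target in 6 moves.

Answer: 6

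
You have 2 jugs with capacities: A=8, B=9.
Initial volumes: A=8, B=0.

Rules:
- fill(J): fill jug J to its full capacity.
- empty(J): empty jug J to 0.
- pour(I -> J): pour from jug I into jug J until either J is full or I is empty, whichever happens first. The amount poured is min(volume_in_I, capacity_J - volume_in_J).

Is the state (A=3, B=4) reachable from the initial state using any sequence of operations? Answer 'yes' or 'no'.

BFS explored all 34 reachable states.
Reachable set includes: (0,0), (0,1), (0,2), (0,3), (0,4), (0,5), (0,6), (0,7), (0,8), (0,9), (1,0), (1,9) ...
Target (A=3, B=4) not in reachable set → no.

Answer: no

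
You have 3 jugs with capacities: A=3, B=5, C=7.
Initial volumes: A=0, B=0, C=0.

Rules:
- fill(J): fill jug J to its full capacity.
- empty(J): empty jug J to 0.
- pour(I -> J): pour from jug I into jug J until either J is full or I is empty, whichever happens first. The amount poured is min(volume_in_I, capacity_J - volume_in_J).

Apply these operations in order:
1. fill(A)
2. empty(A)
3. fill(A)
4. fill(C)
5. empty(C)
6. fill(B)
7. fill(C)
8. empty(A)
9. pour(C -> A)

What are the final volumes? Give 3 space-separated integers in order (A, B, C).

Answer: 3 5 4

Derivation:
Step 1: fill(A) -> (A=3 B=0 C=0)
Step 2: empty(A) -> (A=0 B=0 C=0)
Step 3: fill(A) -> (A=3 B=0 C=0)
Step 4: fill(C) -> (A=3 B=0 C=7)
Step 5: empty(C) -> (A=3 B=0 C=0)
Step 6: fill(B) -> (A=3 B=5 C=0)
Step 7: fill(C) -> (A=3 B=5 C=7)
Step 8: empty(A) -> (A=0 B=5 C=7)
Step 9: pour(C -> A) -> (A=3 B=5 C=4)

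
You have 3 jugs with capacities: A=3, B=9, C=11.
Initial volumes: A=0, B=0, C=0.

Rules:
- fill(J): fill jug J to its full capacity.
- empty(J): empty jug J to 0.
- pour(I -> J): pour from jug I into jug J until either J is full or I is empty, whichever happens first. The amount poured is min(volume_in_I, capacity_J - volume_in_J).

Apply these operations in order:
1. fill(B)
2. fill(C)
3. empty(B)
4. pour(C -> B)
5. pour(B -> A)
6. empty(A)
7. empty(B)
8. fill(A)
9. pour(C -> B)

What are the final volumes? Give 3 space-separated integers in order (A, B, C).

Answer: 3 2 0

Derivation:
Step 1: fill(B) -> (A=0 B=9 C=0)
Step 2: fill(C) -> (A=0 B=9 C=11)
Step 3: empty(B) -> (A=0 B=0 C=11)
Step 4: pour(C -> B) -> (A=0 B=9 C=2)
Step 5: pour(B -> A) -> (A=3 B=6 C=2)
Step 6: empty(A) -> (A=0 B=6 C=2)
Step 7: empty(B) -> (A=0 B=0 C=2)
Step 8: fill(A) -> (A=3 B=0 C=2)
Step 9: pour(C -> B) -> (A=3 B=2 C=0)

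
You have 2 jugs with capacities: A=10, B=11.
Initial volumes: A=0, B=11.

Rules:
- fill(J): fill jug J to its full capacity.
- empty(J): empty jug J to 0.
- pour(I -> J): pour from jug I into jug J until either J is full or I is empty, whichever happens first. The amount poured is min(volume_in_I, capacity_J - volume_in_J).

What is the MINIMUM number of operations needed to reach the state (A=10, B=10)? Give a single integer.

BFS from (A=0, B=11). One shortest path:
  1. fill(A) -> (A=10 B=11)
  2. empty(B) -> (A=10 B=0)
  3. pour(A -> B) -> (A=0 B=10)
  4. fill(A) -> (A=10 B=10)
Reached target in 4 moves.

Answer: 4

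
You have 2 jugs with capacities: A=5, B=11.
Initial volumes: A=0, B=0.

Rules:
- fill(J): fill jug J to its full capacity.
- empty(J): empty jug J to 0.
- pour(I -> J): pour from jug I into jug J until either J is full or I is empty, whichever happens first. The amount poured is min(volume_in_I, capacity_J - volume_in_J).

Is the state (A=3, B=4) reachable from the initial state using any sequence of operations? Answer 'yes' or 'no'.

BFS explored all 32 reachable states.
Reachable set includes: (0,0), (0,1), (0,2), (0,3), (0,4), (0,5), (0,6), (0,7), (0,8), (0,9), (0,10), (0,11) ...
Target (A=3, B=4) not in reachable set → no.

Answer: no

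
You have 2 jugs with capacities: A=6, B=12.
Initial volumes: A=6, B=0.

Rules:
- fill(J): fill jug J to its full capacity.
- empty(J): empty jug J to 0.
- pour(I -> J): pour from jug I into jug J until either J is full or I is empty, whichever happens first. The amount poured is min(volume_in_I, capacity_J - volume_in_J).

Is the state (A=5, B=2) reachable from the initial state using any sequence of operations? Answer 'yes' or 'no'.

BFS explored all 6 reachable states.
Reachable set includes: (0,0), (0,6), (0,12), (6,0), (6,6), (6,12)
Target (A=5, B=2) not in reachable set → no.

Answer: no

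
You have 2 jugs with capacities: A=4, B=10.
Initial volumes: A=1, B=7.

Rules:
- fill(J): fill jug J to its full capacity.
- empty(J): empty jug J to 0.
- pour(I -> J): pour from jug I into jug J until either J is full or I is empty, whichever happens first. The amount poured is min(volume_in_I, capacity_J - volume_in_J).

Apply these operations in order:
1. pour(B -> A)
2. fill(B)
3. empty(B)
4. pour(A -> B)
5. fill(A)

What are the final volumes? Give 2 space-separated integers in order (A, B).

Step 1: pour(B -> A) -> (A=4 B=4)
Step 2: fill(B) -> (A=4 B=10)
Step 3: empty(B) -> (A=4 B=0)
Step 4: pour(A -> B) -> (A=0 B=4)
Step 5: fill(A) -> (A=4 B=4)

Answer: 4 4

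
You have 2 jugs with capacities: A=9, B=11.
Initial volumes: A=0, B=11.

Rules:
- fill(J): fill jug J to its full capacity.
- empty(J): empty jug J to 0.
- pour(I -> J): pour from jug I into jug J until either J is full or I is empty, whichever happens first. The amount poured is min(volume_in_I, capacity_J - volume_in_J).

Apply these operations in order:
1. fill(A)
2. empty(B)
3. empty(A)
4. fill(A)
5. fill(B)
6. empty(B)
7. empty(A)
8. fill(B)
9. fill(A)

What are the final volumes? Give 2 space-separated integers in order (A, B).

Answer: 9 11

Derivation:
Step 1: fill(A) -> (A=9 B=11)
Step 2: empty(B) -> (A=9 B=0)
Step 3: empty(A) -> (A=0 B=0)
Step 4: fill(A) -> (A=9 B=0)
Step 5: fill(B) -> (A=9 B=11)
Step 6: empty(B) -> (A=9 B=0)
Step 7: empty(A) -> (A=0 B=0)
Step 8: fill(B) -> (A=0 B=11)
Step 9: fill(A) -> (A=9 B=11)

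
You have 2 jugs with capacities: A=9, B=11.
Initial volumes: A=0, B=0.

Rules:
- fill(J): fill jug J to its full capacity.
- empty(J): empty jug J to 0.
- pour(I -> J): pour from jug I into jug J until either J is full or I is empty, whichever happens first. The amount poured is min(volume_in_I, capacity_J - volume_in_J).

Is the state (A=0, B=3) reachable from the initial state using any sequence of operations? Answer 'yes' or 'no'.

Answer: yes

Derivation:
BFS from (A=0, B=0):
  1. fill(A) -> (A=9 B=0)
  2. pour(A -> B) -> (A=0 B=9)
  3. fill(A) -> (A=9 B=9)
  4. pour(A -> B) -> (A=7 B=11)
  5. empty(B) -> (A=7 B=0)
  6. pour(A -> B) -> (A=0 B=7)
  7. fill(A) -> (A=9 B=7)
  8. pour(A -> B) -> (A=5 B=11)
  9. empty(B) -> (A=5 B=0)
  10. pour(A -> B) -> (A=0 B=5)
  11. fill(A) -> (A=9 B=5)
  12. pour(A -> B) -> (A=3 B=11)
  13. empty(B) -> (A=3 B=0)
  14. pour(A -> B) -> (A=0 B=3)
Target reached → yes.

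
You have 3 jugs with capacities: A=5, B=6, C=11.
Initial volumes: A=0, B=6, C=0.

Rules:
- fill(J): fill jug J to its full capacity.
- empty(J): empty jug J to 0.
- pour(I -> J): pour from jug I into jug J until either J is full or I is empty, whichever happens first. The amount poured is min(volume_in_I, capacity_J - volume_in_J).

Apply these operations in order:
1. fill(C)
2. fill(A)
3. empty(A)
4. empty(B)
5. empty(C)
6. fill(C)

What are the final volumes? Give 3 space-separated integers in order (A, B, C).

Step 1: fill(C) -> (A=0 B=6 C=11)
Step 2: fill(A) -> (A=5 B=6 C=11)
Step 3: empty(A) -> (A=0 B=6 C=11)
Step 4: empty(B) -> (A=0 B=0 C=11)
Step 5: empty(C) -> (A=0 B=0 C=0)
Step 6: fill(C) -> (A=0 B=0 C=11)

Answer: 0 0 11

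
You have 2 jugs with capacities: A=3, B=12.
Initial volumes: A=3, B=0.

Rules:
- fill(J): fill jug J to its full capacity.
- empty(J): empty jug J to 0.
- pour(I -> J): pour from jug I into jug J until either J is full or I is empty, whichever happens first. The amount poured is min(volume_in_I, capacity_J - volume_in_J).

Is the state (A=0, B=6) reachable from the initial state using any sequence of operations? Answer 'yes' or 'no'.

Answer: yes

Derivation:
BFS from (A=3, B=0):
  1. pour(A -> B) -> (A=0 B=3)
  2. fill(A) -> (A=3 B=3)
  3. pour(A -> B) -> (A=0 B=6)
Target reached → yes.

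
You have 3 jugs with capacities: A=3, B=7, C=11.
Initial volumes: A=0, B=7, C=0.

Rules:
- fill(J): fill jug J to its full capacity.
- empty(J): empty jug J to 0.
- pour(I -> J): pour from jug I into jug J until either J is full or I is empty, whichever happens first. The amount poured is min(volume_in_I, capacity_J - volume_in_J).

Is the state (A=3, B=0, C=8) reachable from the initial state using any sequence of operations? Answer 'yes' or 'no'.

Answer: yes

Derivation:
BFS from (A=0, B=7, C=0):
  1. empty(B) -> (A=0 B=0 C=0)
  2. fill(C) -> (A=0 B=0 C=11)
  3. pour(C -> A) -> (A=3 B=0 C=8)
Target reached → yes.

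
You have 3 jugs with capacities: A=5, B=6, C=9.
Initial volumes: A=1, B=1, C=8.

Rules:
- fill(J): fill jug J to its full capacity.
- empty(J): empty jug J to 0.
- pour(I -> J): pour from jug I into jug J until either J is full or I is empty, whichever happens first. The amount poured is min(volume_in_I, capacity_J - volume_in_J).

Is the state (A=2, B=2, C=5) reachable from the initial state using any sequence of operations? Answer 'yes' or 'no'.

BFS explored all 261 reachable states.
Reachable set includes: (0,0,0), (0,0,1), (0,0,2), (0,0,3), (0,0,4), (0,0,5), (0,0,6), (0,0,7), (0,0,8), (0,0,9), (0,1,0), (0,1,1) ...
Target (A=2, B=2, C=5) not in reachable set → no.

Answer: no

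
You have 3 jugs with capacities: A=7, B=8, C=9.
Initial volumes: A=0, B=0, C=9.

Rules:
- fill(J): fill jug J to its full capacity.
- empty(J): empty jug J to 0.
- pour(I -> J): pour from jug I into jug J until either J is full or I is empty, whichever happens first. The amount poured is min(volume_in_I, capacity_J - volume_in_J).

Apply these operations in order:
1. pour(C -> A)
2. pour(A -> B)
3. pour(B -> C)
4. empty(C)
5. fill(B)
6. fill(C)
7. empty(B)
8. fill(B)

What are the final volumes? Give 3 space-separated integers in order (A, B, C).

Answer: 0 8 9

Derivation:
Step 1: pour(C -> A) -> (A=7 B=0 C=2)
Step 2: pour(A -> B) -> (A=0 B=7 C=2)
Step 3: pour(B -> C) -> (A=0 B=0 C=9)
Step 4: empty(C) -> (A=0 B=0 C=0)
Step 5: fill(B) -> (A=0 B=8 C=0)
Step 6: fill(C) -> (A=0 B=8 C=9)
Step 7: empty(B) -> (A=0 B=0 C=9)
Step 8: fill(B) -> (A=0 B=8 C=9)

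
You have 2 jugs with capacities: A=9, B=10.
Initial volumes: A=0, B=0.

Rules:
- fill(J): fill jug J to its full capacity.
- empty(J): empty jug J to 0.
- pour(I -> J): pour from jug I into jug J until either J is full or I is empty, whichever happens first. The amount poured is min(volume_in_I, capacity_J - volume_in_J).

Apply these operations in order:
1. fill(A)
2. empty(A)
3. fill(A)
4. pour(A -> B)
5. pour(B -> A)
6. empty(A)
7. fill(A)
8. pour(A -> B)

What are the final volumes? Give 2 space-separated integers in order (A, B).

Step 1: fill(A) -> (A=9 B=0)
Step 2: empty(A) -> (A=0 B=0)
Step 3: fill(A) -> (A=9 B=0)
Step 4: pour(A -> B) -> (A=0 B=9)
Step 5: pour(B -> A) -> (A=9 B=0)
Step 6: empty(A) -> (A=0 B=0)
Step 7: fill(A) -> (A=9 B=0)
Step 8: pour(A -> B) -> (A=0 B=9)

Answer: 0 9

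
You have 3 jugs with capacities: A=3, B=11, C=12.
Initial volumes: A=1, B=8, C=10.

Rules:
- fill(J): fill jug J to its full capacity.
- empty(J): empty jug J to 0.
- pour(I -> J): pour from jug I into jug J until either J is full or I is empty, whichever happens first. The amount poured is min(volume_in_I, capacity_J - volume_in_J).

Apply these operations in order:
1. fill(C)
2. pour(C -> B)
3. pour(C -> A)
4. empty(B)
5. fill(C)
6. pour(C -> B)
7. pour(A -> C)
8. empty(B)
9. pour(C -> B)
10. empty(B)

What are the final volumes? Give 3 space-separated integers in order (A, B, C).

Step 1: fill(C) -> (A=1 B=8 C=12)
Step 2: pour(C -> B) -> (A=1 B=11 C=9)
Step 3: pour(C -> A) -> (A=3 B=11 C=7)
Step 4: empty(B) -> (A=3 B=0 C=7)
Step 5: fill(C) -> (A=3 B=0 C=12)
Step 6: pour(C -> B) -> (A=3 B=11 C=1)
Step 7: pour(A -> C) -> (A=0 B=11 C=4)
Step 8: empty(B) -> (A=0 B=0 C=4)
Step 9: pour(C -> B) -> (A=0 B=4 C=0)
Step 10: empty(B) -> (A=0 B=0 C=0)

Answer: 0 0 0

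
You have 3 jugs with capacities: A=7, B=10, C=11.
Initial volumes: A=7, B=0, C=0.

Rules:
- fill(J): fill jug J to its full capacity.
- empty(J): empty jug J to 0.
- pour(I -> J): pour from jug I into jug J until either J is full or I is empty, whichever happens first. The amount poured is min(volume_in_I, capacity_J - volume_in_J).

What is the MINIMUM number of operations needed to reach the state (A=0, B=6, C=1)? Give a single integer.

Answer: 6

Derivation:
BFS from (A=7, B=0, C=0). One shortest path:
  1. fill(B) -> (A=7 B=10 C=0)
  2. pour(B -> C) -> (A=7 B=0 C=10)
  3. pour(A -> C) -> (A=6 B=0 C=11)
  4. pour(C -> B) -> (A=6 B=10 C=1)
  5. empty(B) -> (A=6 B=0 C=1)
  6. pour(A -> B) -> (A=0 B=6 C=1)
Reached target in 6 moves.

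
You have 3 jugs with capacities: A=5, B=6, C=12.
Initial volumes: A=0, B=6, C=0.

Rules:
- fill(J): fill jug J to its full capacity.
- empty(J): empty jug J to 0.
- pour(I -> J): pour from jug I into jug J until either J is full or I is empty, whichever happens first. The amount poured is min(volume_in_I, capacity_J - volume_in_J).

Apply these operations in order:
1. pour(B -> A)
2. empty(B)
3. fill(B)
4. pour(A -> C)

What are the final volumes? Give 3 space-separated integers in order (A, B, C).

Answer: 0 6 5

Derivation:
Step 1: pour(B -> A) -> (A=5 B=1 C=0)
Step 2: empty(B) -> (A=5 B=0 C=0)
Step 3: fill(B) -> (A=5 B=6 C=0)
Step 4: pour(A -> C) -> (A=0 B=6 C=5)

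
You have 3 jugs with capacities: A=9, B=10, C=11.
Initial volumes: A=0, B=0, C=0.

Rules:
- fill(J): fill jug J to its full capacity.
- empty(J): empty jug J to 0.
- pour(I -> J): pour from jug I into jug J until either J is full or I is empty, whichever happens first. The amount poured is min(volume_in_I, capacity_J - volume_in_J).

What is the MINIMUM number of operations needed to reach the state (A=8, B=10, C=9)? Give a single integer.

BFS from (A=0, B=0, C=0). One shortest path:
  1. fill(A) -> (A=9 B=0 C=0)
  2. pour(A -> B) -> (A=0 B=9 C=0)
  3. fill(A) -> (A=9 B=9 C=0)
  4. pour(A -> C) -> (A=0 B=9 C=9)
  5. fill(A) -> (A=9 B=9 C=9)
  6. pour(A -> B) -> (A=8 B=10 C=9)
Reached target in 6 moves.

Answer: 6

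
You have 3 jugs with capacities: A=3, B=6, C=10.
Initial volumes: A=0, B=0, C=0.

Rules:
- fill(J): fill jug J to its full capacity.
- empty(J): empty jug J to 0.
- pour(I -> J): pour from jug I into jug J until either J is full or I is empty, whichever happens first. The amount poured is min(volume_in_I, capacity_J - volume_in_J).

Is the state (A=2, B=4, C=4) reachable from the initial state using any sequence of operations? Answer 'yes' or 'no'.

Answer: no

Derivation:
BFS explored all 218 reachable states.
Reachable set includes: (0,0,0), (0,0,1), (0,0,2), (0,0,3), (0,0,4), (0,0,5), (0,0,6), (0,0,7), (0,0,8), (0,0,9), (0,0,10), (0,1,0) ...
Target (A=2, B=4, C=4) not in reachable set → no.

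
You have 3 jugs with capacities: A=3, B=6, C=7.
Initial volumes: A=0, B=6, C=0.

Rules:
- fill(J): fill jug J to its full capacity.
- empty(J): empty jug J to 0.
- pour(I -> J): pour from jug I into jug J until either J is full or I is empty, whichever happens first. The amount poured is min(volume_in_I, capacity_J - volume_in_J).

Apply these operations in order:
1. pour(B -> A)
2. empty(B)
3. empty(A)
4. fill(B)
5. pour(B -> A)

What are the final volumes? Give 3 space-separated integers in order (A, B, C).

Answer: 3 3 0

Derivation:
Step 1: pour(B -> A) -> (A=3 B=3 C=0)
Step 2: empty(B) -> (A=3 B=0 C=0)
Step 3: empty(A) -> (A=0 B=0 C=0)
Step 4: fill(B) -> (A=0 B=6 C=0)
Step 5: pour(B -> A) -> (A=3 B=3 C=0)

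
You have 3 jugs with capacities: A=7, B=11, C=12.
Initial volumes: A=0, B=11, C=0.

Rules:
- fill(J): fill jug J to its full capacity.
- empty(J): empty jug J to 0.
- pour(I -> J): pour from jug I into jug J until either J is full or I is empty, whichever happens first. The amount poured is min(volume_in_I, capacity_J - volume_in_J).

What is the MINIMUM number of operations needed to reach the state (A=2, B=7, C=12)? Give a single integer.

Answer: 7

Derivation:
BFS from (A=0, B=11, C=0). One shortest path:
  1. fill(A) -> (A=7 B=11 C=0)
  2. empty(B) -> (A=7 B=0 C=0)
  3. pour(A -> B) -> (A=0 B=7 C=0)
  4. fill(A) -> (A=7 B=7 C=0)
  5. pour(A -> C) -> (A=0 B=7 C=7)
  6. fill(A) -> (A=7 B=7 C=7)
  7. pour(A -> C) -> (A=2 B=7 C=12)
Reached target in 7 moves.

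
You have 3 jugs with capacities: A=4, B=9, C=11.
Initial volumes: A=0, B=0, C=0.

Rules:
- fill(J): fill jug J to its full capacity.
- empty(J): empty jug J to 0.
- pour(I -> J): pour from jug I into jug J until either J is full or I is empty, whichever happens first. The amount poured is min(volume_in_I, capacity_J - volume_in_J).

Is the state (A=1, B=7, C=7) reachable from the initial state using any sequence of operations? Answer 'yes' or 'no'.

BFS explored all 360 reachable states.
Reachable set includes: (0,0,0), (0,0,1), (0,0,2), (0,0,3), (0,0,4), (0,0,5), (0,0,6), (0,0,7), (0,0,8), (0,0,9), (0,0,10), (0,0,11) ...
Target (A=1, B=7, C=7) not in reachable set → no.

Answer: no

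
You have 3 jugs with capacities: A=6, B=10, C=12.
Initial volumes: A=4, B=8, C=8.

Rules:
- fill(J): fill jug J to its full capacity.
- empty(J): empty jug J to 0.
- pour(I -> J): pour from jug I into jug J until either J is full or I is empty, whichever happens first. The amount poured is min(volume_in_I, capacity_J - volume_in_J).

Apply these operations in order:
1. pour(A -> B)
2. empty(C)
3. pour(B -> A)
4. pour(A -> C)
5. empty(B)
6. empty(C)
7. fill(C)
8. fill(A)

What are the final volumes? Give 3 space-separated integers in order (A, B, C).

Answer: 6 0 12

Derivation:
Step 1: pour(A -> B) -> (A=2 B=10 C=8)
Step 2: empty(C) -> (A=2 B=10 C=0)
Step 3: pour(B -> A) -> (A=6 B=6 C=0)
Step 4: pour(A -> C) -> (A=0 B=6 C=6)
Step 5: empty(B) -> (A=0 B=0 C=6)
Step 6: empty(C) -> (A=0 B=0 C=0)
Step 7: fill(C) -> (A=0 B=0 C=12)
Step 8: fill(A) -> (A=6 B=0 C=12)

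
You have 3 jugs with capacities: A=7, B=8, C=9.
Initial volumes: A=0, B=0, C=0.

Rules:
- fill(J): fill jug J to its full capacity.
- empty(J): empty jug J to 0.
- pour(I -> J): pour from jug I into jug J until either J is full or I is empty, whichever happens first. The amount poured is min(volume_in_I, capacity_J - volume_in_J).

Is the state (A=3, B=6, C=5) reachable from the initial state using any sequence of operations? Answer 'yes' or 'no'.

BFS explored all 384 reachable states.
Reachable set includes: (0,0,0), (0,0,1), (0,0,2), (0,0,3), (0,0,4), (0,0,5), (0,0,6), (0,0,7), (0,0,8), (0,0,9), (0,1,0), (0,1,1) ...
Target (A=3, B=6, C=5) not in reachable set → no.

Answer: no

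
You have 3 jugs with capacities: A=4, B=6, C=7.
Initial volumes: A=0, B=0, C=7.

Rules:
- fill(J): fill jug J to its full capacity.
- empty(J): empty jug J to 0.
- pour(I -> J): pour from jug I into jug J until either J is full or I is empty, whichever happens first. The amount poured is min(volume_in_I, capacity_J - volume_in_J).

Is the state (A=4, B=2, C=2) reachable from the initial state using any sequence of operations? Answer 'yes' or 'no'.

Answer: yes

Derivation:
BFS from (A=0, B=0, C=7):
  1. pour(C -> B) -> (A=0 B=6 C=1)
  2. empty(B) -> (A=0 B=0 C=1)
  3. pour(C -> B) -> (A=0 B=1 C=0)
  4. fill(C) -> (A=0 B=1 C=7)
  5. pour(C -> B) -> (A=0 B=6 C=2)
  6. pour(B -> A) -> (A=4 B=2 C=2)
Target reached → yes.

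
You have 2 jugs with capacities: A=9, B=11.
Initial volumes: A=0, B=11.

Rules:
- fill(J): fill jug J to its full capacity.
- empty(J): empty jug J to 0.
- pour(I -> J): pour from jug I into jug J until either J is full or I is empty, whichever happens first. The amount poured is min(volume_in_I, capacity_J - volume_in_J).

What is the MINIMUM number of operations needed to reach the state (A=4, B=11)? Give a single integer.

Answer: 8

Derivation:
BFS from (A=0, B=11). One shortest path:
  1. pour(B -> A) -> (A=9 B=2)
  2. empty(A) -> (A=0 B=2)
  3. pour(B -> A) -> (A=2 B=0)
  4. fill(B) -> (A=2 B=11)
  5. pour(B -> A) -> (A=9 B=4)
  6. empty(A) -> (A=0 B=4)
  7. pour(B -> A) -> (A=4 B=0)
  8. fill(B) -> (A=4 B=11)
Reached target in 8 moves.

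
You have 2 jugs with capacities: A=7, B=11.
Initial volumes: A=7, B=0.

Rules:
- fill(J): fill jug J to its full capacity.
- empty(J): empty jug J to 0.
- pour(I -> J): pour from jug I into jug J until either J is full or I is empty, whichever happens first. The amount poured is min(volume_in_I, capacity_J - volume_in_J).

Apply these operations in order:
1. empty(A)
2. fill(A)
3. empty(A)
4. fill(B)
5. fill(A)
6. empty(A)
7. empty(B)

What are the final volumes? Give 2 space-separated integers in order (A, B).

Answer: 0 0

Derivation:
Step 1: empty(A) -> (A=0 B=0)
Step 2: fill(A) -> (A=7 B=0)
Step 3: empty(A) -> (A=0 B=0)
Step 4: fill(B) -> (A=0 B=11)
Step 5: fill(A) -> (A=7 B=11)
Step 6: empty(A) -> (A=0 B=11)
Step 7: empty(B) -> (A=0 B=0)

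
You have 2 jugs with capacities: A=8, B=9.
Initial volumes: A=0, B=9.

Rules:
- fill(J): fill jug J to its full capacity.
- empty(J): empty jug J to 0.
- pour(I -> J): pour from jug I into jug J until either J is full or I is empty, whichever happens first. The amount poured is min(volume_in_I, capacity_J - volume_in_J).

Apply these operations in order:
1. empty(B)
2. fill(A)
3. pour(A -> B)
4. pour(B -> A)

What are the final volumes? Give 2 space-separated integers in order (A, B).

Step 1: empty(B) -> (A=0 B=0)
Step 2: fill(A) -> (A=8 B=0)
Step 3: pour(A -> B) -> (A=0 B=8)
Step 4: pour(B -> A) -> (A=8 B=0)

Answer: 8 0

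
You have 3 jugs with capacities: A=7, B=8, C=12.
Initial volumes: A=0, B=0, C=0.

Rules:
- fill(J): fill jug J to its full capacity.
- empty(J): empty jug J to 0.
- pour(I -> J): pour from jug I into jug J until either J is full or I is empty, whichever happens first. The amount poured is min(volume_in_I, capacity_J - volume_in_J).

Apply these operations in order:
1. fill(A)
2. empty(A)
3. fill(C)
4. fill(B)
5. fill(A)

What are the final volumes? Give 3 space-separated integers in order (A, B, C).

Step 1: fill(A) -> (A=7 B=0 C=0)
Step 2: empty(A) -> (A=0 B=0 C=0)
Step 3: fill(C) -> (A=0 B=0 C=12)
Step 4: fill(B) -> (A=0 B=8 C=12)
Step 5: fill(A) -> (A=7 B=8 C=12)

Answer: 7 8 12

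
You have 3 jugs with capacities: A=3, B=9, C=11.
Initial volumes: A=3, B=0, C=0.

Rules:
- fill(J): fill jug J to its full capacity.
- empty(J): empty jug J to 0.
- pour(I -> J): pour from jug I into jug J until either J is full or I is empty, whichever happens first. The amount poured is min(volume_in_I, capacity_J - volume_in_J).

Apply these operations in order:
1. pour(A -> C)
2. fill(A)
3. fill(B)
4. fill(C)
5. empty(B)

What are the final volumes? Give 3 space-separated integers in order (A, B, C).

Answer: 3 0 11

Derivation:
Step 1: pour(A -> C) -> (A=0 B=0 C=3)
Step 2: fill(A) -> (A=3 B=0 C=3)
Step 3: fill(B) -> (A=3 B=9 C=3)
Step 4: fill(C) -> (A=3 B=9 C=11)
Step 5: empty(B) -> (A=3 B=0 C=11)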